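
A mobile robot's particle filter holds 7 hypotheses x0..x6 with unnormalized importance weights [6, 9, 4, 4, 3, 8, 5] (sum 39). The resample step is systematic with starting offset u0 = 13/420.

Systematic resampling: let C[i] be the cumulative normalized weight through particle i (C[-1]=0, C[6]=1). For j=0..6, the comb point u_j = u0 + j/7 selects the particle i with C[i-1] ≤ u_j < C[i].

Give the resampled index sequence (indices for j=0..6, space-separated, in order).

C = [2/13, 5/13, 19/39, 23/39, 2/3, 34/39, 1]
j=0: u_0=13/420 ∈ [0, 2/13) → index 0
j=1: u_1=73/420 ∈ [2/13, 5/13) → index 1
j=2: u_2=19/60 ∈ [2/13, 5/13) → index 1
j=3: u_3=193/420 ∈ [5/13, 19/39) → index 2
j=4: u_4=253/420 ∈ [23/39, 2/3) → index 4
j=5: u_5=313/420 ∈ [2/3, 34/39) → index 5
j=6: u_6=373/420 ∈ [34/39, 1) → index 6

0 1 1 2 4 5 6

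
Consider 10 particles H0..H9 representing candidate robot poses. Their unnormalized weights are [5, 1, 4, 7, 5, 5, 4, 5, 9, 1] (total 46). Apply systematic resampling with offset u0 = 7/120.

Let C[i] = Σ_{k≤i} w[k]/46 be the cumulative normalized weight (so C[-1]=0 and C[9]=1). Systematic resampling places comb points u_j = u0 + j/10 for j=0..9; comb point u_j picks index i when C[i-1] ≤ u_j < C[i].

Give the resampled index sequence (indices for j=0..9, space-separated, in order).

C = [5/46, 3/23, 5/23, 17/46, 11/23, 27/46, 31/46, 18/23, 45/46, 1]
j=0: u_0=7/120 ∈ [0, 5/46) → index 0
j=1: u_1=19/120 ∈ [3/23, 5/23) → index 2
j=2: u_2=31/120 ∈ [5/23, 17/46) → index 3
j=3: u_3=43/120 ∈ [5/23, 17/46) → index 3
j=4: u_4=11/24 ∈ [17/46, 11/23) → index 4
j=5: u_5=67/120 ∈ [11/23, 27/46) → index 5
j=6: u_6=79/120 ∈ [27/46, 31/46) → index 6
j=7: u_7=91/120 ∈ [31/46, 18/23) → index 7
j=8: u_8=103/120 ∈ [18/23, 45/46) → index 8
j=9: u_9=23/24 ∈ [18/23, 45/46) → index 8

0 2 3 3 4 5 6 7 8 8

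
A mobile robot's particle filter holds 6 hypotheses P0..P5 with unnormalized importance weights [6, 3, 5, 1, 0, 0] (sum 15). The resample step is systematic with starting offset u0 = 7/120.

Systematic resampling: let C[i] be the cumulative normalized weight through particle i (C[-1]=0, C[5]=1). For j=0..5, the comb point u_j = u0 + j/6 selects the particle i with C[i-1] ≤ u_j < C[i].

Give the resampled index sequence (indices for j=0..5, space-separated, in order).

0 0 0 1 2 2

C = [2/5, 3/5, 14/15, 1, 1, 1]
j=0: u_0=7/120 ∈ [0, 2/5) → index 0
j=1: u_1=9/40 ∈ [0, 2/5) → index 0
j=2: u_2=47/120 ∈ [0, 2/5) → index 0
j=3: u_3=67/120 ∈ [2/5, 3/5) → index 1
j=4: u_4=29/40 ∈ [3/5, 14/15) → index 2
j=5: u_5=107/120 ∈ [3/5, 14/15) → index 2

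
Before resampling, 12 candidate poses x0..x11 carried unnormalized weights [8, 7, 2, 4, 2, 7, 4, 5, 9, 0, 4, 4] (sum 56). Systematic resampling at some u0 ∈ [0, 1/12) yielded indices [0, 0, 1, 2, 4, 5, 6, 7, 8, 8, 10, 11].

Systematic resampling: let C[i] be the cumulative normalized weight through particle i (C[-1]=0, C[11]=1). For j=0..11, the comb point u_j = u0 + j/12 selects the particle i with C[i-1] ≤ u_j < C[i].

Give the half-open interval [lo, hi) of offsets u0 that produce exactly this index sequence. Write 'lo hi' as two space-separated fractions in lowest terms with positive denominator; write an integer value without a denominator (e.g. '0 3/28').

1/24 3/56

C = [1/7, 15/56, 17/56, 3/8, 23/56, 15/28, 17/28, 39/56, 6/7, 6/7, 13/14, 1]
j=0 picked index 0: u0 ∈ [0, 1/7)
j=1 picked index 0: u0 ∈ [-1/12, 5/84)
j=2 picked index 1: u0 ∈ [-1/42, 17/168)
j=3 picked index 2: u0 ∈ [1/56, 3/56)
j=4 picked index 4: u0 ∈ [1/24, 13/168)
j=5 picked index 5: u0 ∈ [-1/168, 5/42)
j=6 picked index 6: u0 ∈ [1/28, 3/28)
j=7 picked index 7: u0 ∈ [1/42, 19/168)
j=8 picked index 8: u0 ∈ [5/168, 4/21)
j=9 picked index 8: u0 ∈ [-3/56, 3/28)
j=10 picked index 10: u0 ∈ [1/42, 2/21)
j=11 picked index 11: u0 ∈ [1/84, 1/12)
intersection: [1/24, 3/56)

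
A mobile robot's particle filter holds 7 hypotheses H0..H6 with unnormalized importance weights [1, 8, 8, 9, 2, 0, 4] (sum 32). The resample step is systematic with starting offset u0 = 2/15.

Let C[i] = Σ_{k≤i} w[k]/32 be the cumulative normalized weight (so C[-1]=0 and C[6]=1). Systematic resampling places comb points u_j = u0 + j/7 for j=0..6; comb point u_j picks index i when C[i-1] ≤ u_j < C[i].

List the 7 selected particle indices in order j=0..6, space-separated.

1 1 2 3 3 4 6

C = [1/32, 9/32, 17/32, 13/16, 7/8, 7/8, 1]
j=0: u_0=2/15 ∈ [1/32, 9/32) → index 1
j=1: u_1=29/105 ∈ [1/32, 9/32) → index 1
j=2: u_2=44/105 ∈ [9/32, 17/32) → index 2
j=3: u_3=59/105 ∈ [17/32, 13/16) → index 3
j=4: u_4=74/105 ∈ [17/32, 13/16) → index 3
j=5: u_5=89/105 ∈ [13/16, 7/8) → index 4
j=6: u_6=104/105 ∈ [7/8, 1) → index 6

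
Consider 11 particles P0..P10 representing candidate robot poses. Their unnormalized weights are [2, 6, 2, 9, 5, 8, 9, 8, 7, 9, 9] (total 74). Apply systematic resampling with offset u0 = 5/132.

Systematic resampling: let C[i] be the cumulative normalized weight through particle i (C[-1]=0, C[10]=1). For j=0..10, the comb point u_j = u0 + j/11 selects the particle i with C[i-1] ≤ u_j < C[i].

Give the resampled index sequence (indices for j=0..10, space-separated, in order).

C = [1/37, 4/37, 5/37, 19/74, 12/37, 16/37, 41/74, 49/74, 28/37, 65/74, 1]
j=0: u_0=5/132 ∈ [1/37, 4/37) → index 1
j=1: u_1=17/132 ∈ [4/37, 5/37) → index 2
j=2: u_2=29/132 ∈ [5/37, 19/74) → index 3
j=3: u_3=41/132 ∈ [19/74, 12/37) → index 4
j=4: u_4=53/132 ∈ [12/37, 16/37) → index 5
j=5: u_5=65/132 ∈ [16/37, 41/74) → index 6
j=6: u_6=7/12 ∈ [41/74, 49/74) → index 7
j=7: u_7=89/132 ∈ [49/74, 28/37) → index 8
j=8: u_8=101/132 ∈ [28/37, 65/74) → index 9
j=9: u_9=113/132 ∈ [28/37, 65/74) → index 9
j=10: u_10=125/132 ∈ [65/74, 1) → index 10

1 2 3 4 5 6 7 8 9 9 10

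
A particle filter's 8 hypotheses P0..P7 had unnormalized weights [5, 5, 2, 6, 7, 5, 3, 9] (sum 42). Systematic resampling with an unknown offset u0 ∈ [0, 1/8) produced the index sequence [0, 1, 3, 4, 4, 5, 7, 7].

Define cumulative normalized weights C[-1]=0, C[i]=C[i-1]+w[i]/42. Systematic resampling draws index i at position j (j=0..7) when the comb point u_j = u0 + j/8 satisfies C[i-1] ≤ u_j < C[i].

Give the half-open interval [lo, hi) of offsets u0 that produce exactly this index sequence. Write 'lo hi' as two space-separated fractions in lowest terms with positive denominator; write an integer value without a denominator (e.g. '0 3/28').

C = [5/42, 5/21, 2/7, 3/7, 25/42, 5/7, 11/14, 1]
j=0 picked index 0: u0 ∈ [0, 5/42)
j=1 picked index 1: u0 ∈ [-1/168, 19/168)
j=2 picked index 3: u0 ∈ [1/28, 5/28)
j=3 picked index 4: u0 ∈ [3/56, 37/168)
j=4 picked index 4: u0 ∈ [-1/14, 2/21)
j=5 picked index 5: u0 ∈ [-5/168, 5/56)
j=6 picked index 7: u0 ∈ [1/28, 1/4)
j=7 picked index 7: u0 ∈ [-5/56, 1/8)
intersection: [3/56, 5/56)

3/56 5/56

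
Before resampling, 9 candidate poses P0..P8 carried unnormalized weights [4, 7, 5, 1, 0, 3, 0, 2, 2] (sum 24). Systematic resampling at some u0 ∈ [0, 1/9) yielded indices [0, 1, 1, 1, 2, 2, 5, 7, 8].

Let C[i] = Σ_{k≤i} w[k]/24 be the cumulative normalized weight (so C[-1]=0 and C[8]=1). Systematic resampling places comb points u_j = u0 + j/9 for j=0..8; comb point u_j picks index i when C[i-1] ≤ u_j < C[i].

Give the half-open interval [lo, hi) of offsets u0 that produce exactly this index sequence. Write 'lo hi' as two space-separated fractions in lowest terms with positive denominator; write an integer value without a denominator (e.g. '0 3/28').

C = [1/6, 11/24, 2/3, 17/24, 17/24, 5/6, 5/6, 11/12, 1]
j=0 picked index 0: u0 ∈ [0, 1/6)
j=1 picked index 1: u0 ∈ [1/18, 25/72)
j=2 picked index 1: u0 ∈ [-1/18, 17/72)
j=3 picked index 1: u0 ∈ [-1/6, 1/8)
j=4 picked index 2: u0 ∈ [1/72, 2/9)
j=5 picked index 2: u0 ∈ [-7/72, 1/9)
j=6 picked index 5: u0 ∈ [1/24, 1/6)
j=7 picked index 7: u0 ∈ [1/18, 5/36)
j=8 picked index 8: u0 ∈ [1/36, 1/9)
intersection: [1/18, 1/9)

1/18 1/9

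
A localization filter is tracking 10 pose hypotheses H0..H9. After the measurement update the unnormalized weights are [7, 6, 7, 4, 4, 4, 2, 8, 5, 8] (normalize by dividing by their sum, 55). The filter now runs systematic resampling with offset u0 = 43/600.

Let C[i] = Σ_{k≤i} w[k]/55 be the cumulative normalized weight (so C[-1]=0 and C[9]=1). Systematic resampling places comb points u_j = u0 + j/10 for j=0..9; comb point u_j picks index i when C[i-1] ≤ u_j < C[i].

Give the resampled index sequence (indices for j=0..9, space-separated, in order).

0 1 2 3 4 5 7 8 9 9

C = [7/55, 13/55, 4/11, 24/55, 28/55, 32/55, 34/55, 42/55, 47/55, 1]
j=0: u_0=43/600 ∈ [0, 7/55) → index 0
j=1: u_1=103/600 ∈ [7/55, 13/55) → index 1
j=2: u_2=163/600 ∈ [13/55, 4/11) → index 2
j=3: u_3=223/600 ∈ [4/11, 24/55) → index 3
j=4: u_4=283/600 ∈ [24/55, 28/55) → index 4
j=5: u_5=343/600 ∈ [28/55, 32/55) → index 5
j=6: u_6=403/600 ∈ [34/55, 42/55) → index 7
j=7: u_7=463/600 ∈ [42/55, 47/55) → index 8
j=8: u_8=523/600 ∈ [47/55, 1) → index 9
j=9: u_9=583/600 ∈ [47/55, 1) → index 9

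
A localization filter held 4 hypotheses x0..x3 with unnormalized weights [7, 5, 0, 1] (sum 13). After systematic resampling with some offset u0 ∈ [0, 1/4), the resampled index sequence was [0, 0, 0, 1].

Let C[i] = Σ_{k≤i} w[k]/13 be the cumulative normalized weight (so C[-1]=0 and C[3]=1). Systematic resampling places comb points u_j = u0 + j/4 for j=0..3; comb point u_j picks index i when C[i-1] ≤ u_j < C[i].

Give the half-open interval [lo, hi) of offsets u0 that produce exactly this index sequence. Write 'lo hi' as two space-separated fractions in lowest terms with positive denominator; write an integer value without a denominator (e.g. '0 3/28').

0 1/26

C = [7/13, 12/13, 12/13, 1]
j=0 picked index 0: u0 ∈ [0, 7/13)
j=1 picked index 0: u0 ∈ [-1/4, 15/52)
j=2 picked index 0: u0 ∈ [-1/2, 1/26)
j=3 picked index 1: u0 ∈ [-11/52, 9/52)
intersection: [0, 1/26)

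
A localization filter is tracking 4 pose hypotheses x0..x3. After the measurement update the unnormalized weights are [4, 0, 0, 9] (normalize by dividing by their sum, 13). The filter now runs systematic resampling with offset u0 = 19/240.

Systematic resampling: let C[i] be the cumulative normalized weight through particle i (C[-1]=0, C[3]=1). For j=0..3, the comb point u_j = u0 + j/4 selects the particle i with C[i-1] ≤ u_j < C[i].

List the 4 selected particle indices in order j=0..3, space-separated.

C = [4/13, 4/13, 4/13, 1]
j=0: u_0=19/240 ∈ [0, 4/13) → index 0
j=1: u_1=79/240 ∈ [4/13, 1) → index 3
j=2: u_2=139/240 ∈ [4/13, 1) → index 3
j=3: u_3=199/240 ∈ [4/13, 1) → index 3

0 3 3 3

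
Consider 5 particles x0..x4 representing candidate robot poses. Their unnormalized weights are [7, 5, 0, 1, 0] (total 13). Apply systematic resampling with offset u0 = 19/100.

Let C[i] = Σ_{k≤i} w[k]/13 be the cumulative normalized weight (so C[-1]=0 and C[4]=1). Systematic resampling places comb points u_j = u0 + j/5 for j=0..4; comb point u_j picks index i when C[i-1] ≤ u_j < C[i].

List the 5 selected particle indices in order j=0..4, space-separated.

C = [7/13, 12/13, 12/13, 1, 1]
j=0: u_0=19/100 ∈ [0, 7/13) → index 0
j=1: u_1=39/100 ∈ [0, 7/13) → index 0
j=2: u_2=59/100 ∈ [7/13, 12/13) → index 1
j=3: u_3=79/100 ∈ [7/13, 12/13) → index 1
j=4: u_4=99/100 ∈ [12/13, 1) → index 3

0 0 1 1 3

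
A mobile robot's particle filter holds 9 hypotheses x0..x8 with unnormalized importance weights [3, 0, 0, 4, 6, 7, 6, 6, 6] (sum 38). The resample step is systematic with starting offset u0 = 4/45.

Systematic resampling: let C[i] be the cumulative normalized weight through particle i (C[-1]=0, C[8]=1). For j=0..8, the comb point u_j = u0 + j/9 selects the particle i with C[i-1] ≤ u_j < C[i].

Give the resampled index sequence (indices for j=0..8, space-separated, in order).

3 4 4 5 6 6 7 8 8

C = [3/38, 3/38, 3/38, 7/38, 13/38, 10/19, 13/19, 16/19, 1]
j=0: u_0=4/45 ∈ [3/38, 7/38) → index 3
j=1: u_1=1/5 ∈ [7/38, 13/38) → index 4
j=2: u_2=14/45 ∈ [7/38, 13/38) → index 4
j=3: u_3=19/45 ∈ [13/38, 10/19) → index 5
j=4: u_4=8/15 ∈ [10/19, 13/19) → index 6
j=5: u_5=29/45 ∈ [10/19, 13/19) → index 6
j=6: u_6=34/45 ∈ [13/19, 16/19) → index 7
j=7: u_7=13/15 ∈ [16/19, 1) → index 8
j=8: u_8=44/45 ∈ [16/19, 1) → index 8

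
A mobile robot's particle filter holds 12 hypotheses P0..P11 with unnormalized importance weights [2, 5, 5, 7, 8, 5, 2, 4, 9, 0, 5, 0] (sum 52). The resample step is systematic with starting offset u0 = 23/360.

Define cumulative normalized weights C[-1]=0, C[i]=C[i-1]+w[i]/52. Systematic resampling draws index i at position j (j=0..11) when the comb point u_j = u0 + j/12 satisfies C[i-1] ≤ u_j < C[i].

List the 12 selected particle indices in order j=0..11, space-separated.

1 2 2 3 4 4 5 6 7 8 8 10

C = [1/26, 7/52, 3/13, 19/52, 27/52, 8/13, 17/26, 19/26, 47/52, 47/52, 1, 1]
j=0: u_0=23/360 ∈ [1/26, 7/52) → index 1
j=1: u_1=53/360 ∈ [7/52, 3/13) → index 2
j=2: u_2=83/360 ∈ [7/52, 3/13) → index 2
j=3: u_3=113/360 ∈ [3/13, 19/52) → index 3
j=4: u_4=143/360 ∈ [19/52, 27/52) → index 4
j=5: u_5=173/360 ∈ [19/52, 27/52) → index 4
j=6: u_6=203/360 ∈ [27/52, 8/13) → index 5
j=7: u_7=233/360 ∈ [8/13, 17/26) → index 6
j=8: u_8=263/360 ∈ [17/26, 19/26) → index 7
j=9: u_9=293/360 ∈ [19/26, 47/52) → index 8
j=10: u_10=323/360 ∈ [19/26, 47/52) → index 8
j=11: u_11=353/360 ∈ [47/52, 1) → index 10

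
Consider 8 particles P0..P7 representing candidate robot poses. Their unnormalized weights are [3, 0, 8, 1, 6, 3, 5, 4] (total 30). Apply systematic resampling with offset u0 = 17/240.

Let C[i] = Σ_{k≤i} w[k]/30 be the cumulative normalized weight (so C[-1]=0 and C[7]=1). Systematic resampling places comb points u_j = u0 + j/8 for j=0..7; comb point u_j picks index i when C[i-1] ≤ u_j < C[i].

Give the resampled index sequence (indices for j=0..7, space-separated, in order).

C = [1/10, 1/10, 11/30, 2/5, 3/5, 7/10, 13/15, 1]
j=0: u_0=17/240 ∈ [0, 1/10) → index 0
j=1: u_1=47/240 ∈ [1/10, 11/30) → index 2
j=2: u_2=77/240 ∈ [1/10, 11/30) → index 2
j=3: u_3=107/240 ∈ [2/5, 3/5) → index 4
j=4: u_4=137/240 ∈ [2/5, 3/5) → index 4
j=5: u_5=167/240 ∈ [3/5, 7/10) → index 5
j=6: u_6=197/240 ∈ [7/10, 13/15) → index 6
j=7: u_7=227/240 ∈ [13/15, 1) → index 7

0 2 2 4 4 5 6 7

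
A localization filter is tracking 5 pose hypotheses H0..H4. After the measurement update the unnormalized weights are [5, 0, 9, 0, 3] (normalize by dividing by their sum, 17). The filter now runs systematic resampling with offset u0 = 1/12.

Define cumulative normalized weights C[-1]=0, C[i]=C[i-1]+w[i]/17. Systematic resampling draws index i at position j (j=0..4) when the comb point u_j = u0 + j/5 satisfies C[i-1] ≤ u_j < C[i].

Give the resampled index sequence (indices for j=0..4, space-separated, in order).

0 0 2 2 4

C = [5/17, 5/17, 14/17, 14/17, 1]
j=0: u_0=1/12 ∈ [0, 5/17) → index 0
j=1: u_1=17/60 ∈ [0, 5/17) → index 0
j=2: u_2=29/60 ∈ [5/17, 14/17) → index 2
j=3: u_3=41/60 ∈ [5/17, 14/17) → index 2
j=4: u_4=53/60 ∈ [14/17, 1) → index 4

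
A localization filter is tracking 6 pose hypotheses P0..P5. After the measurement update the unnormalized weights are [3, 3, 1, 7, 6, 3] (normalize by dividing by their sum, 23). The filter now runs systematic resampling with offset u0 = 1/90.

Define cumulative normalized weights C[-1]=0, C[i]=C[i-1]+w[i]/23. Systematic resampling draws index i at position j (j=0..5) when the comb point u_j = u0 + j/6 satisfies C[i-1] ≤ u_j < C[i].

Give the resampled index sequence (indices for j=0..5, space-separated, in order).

C = [3/23, 6/23, 7/23, 14/23, 20/23, 1]
j=0: u_0=1/90 ∈ [0, 3/23) → index 0
j=1: u_1=8/45 ∈ [3/23, 6/23) → index 1
j=2: u_2=31/90 ∈ [7/23, 14/23) → index 3
j=3: u_3=23/45 ∈ [7/23, 14/23) → index 3
j=4: u_4=61/90 ∈ [14/23, 20/23) → index 4
j=5: u_5=38/45 ∈ [14/23, 20/23) → index 4

0 1 3 3 4 4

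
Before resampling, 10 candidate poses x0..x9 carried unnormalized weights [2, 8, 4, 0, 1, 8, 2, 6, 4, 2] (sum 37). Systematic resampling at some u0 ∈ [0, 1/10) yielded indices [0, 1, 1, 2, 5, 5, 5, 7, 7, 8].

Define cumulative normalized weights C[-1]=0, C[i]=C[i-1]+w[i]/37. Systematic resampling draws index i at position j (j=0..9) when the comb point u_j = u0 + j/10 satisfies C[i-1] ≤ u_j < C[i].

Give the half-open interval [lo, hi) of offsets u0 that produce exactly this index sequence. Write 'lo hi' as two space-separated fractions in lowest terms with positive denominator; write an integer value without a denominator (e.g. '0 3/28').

C = [2/37, 10/37, 14/37, 14/37, 15/37, 23/37, 25/37, 31/37, 35/37, 1]
j=0 picked index 0: u0 ∈ [0, 2/37)
j=1 picked index 1: u0 ∈ [-17/370, 63/370)
j=2 picked index 1: u0 ∈ [-27/185, 13/185)
j=3 picked index 2: u0 ∈ [-11/370, 29/370)
j=4 picked index 5: u0 ∈ [1/185, 41/185)
j=5 picked index 5: u0 ∈ [-7/74, 9/74)
j=6 picked index 5: u0 ∈ [-36/185, 4/185)
j=7 picked index 7: u0 ∈ [-9/370, 51/370)
j=8 picked index 7: u0 ∈ [-23/185, 7/185)
j=9 picked index 8: u0 ∈ [-23/370, 17/370)
intersection: [1/185, 4/185)

1/185 4/185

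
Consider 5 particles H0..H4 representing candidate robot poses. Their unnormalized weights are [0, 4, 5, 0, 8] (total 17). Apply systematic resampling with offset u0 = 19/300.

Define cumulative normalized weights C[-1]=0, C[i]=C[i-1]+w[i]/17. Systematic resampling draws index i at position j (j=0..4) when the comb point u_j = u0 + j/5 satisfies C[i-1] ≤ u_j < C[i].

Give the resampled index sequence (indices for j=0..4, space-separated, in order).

1 2 2 4 4

C = [0, 4/17, 9/17, 9/17, 1]
j=0: u_0=19/300 ∈ [0, 4/17) → index 1
j=1: u_1=79/300 ∈ [4/17, 9/17) → index 2
j=2: u_2=139/300 ∈ [4/17, 9/17) → index 2
j=3: u_3=199/300 ∈ [9/17, 1) → index 4
j=4: u_4=259/300 ∈ [9/17, 1) → index 4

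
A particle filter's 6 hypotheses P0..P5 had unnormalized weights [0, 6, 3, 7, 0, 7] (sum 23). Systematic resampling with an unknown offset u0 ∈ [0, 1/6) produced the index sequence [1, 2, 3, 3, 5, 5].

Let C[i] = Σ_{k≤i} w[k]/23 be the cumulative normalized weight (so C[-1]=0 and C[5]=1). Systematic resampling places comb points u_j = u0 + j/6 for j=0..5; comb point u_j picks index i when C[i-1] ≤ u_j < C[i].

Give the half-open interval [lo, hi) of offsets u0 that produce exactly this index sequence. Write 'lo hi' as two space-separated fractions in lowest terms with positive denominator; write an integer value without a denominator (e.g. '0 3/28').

13/138 1/6

C = [0, 6/23, 9/23, 16/23, 16/23, 1]
j=0 picked index 1: u0 ∈ [0, 6/23)
j=1 picked index 2: u0 ∈ [13/138, 31/138)
j=2 picked index 3: u0 ∈ [4/69, 25/69)
j=3 picked index 3: u0 ∈ [-5/46, 9/46)
j=4 picked index 5: u0 ∈ [2/69, 1/3)
j=5 picked index 5: u0 ∈ [-19/138, 1/6)
intersection: [13/138, 1/6)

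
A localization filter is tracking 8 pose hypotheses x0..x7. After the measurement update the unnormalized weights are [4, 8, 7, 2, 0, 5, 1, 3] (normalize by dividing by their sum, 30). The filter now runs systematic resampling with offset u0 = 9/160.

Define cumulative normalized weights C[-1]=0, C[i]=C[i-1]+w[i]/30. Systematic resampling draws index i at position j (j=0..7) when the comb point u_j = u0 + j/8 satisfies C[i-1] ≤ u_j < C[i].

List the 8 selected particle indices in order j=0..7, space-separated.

C = [2/15, 2/5, 19/30, 7/10, 7/10, 13/15, 9/10, 1]
j=0: u_0=9/160 ∈ [0, 2/15) → index 0
j=1: u_1=29/160 ∈ [2/15, 2/5) → index 1
j=2: u_2=49/160 ∈ [2/15, 2/5) → index 1
j=3: u_3=69/160 ∈ [2/5, 19/30) → index 2
j=4: u_4=89/160 ∈ [2/5, 19/30) → index 2
j=5: u_5=109/160 ∈ [19/30, 7/10) → index 3
j=6: u_6=129/160 ∈ [7/10, 13/15) → index 5
j=7: u_7=149/160 ∈ [9/10, 1) → index 7

0 1 1 2 2 3 5 7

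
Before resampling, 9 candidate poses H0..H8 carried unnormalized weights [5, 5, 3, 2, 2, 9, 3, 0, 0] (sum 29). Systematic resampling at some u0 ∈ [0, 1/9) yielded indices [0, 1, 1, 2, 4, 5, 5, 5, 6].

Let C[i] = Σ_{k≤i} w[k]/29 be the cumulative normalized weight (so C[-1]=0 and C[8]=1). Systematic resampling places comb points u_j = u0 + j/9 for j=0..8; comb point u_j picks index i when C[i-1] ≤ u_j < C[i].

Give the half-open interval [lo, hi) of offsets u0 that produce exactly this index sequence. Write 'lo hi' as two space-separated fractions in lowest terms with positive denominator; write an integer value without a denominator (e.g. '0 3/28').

C = [5/29, 10/29, 13/29, 15/29, 17/29, 26/29, 1, 1, 1]
j=0 picked index 0: u0 ∈ [0, 5/29)
j=1 picked index 1: u0 ∈ [16/261, 61/261)
j=2 picked index 1: u0 ∈ [-13/261, 32/261)
j=3 picked index 2: u0 ∈ [1/87, 10/87)
j=4 picked index 4: u0 ∈ [19/261, 37/261)
j=5 picked index 5: u0 ∈ [8/261, 89/261)
j=6 picked index 5: u0 ∈ [-7/87, 20/87)
j=7 picked index 5: u0 ∈ [-50/261, 31/261)
j=8 picked index 6: u0 ∈ [2/261, 1/9)
intersection: [19/261, 1/9)

19/261 1/9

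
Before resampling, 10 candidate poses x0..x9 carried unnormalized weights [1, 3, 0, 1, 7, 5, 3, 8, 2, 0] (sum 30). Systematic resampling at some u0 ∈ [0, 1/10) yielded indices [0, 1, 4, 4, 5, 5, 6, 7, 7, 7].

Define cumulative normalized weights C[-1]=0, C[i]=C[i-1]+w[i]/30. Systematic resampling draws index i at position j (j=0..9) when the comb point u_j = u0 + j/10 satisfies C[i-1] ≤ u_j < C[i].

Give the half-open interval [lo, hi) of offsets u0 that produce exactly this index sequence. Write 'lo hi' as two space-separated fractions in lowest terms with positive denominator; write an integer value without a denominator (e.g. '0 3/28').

C = [1/30, 2/15, 2/15, 1/6, 2/5, 17/30, 2/3, 14/15, 1, 1]
j=0 picked index 0: u0 ∈ [0, 1/30)
j=1 picked index 1: u0 ∈ [-1/15, 1/30)
j=2 picked index 4: u0 ∈ [-1/30, 1/5)
j=3 picked index 4: u0 ∈ [-2/15, 1/10)
j=4 picked index 5: u0 ∈ [0, 1/6)
j=5 picked index 5: u0 ∈ [-1/10, 1/15)
j=6 picked index 6: u0 ∈ [-1/30, 1/15)
j=7 picked index 7: u0 ∈ [-1/30, 7/30)
j=8 picked index 7: u0 ∈ [-2/15, 2/15)
j=9 picked index 7: u0 ∈ [-7/30, 1/30)
intersection: [0, 1/30)

0 1/30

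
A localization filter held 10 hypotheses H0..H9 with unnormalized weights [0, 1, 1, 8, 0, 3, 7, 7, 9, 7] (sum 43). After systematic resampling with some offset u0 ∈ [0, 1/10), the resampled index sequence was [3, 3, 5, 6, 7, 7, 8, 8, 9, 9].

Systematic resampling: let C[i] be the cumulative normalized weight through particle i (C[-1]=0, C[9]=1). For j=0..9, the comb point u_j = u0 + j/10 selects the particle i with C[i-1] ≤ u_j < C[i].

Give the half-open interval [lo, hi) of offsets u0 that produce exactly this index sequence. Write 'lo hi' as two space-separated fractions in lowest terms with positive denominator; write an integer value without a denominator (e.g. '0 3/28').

C = [0, 1/43, 2/43, 10/43, 10/43, 13/43, 20/43, 27/43, 36/43, 1]
j=0 picked index 3: u0 ∈ [2/43, 10/43)
j=1 picked index 3: u0 ∈ [-23/430, 57/430)
j=2 picked index 5: u0 ∈ [7/215, 22/215)
j=3 picked index 6: u0 ∈ [1/430, 71/430)
j=4 picked index 7: u0 ∈ [14/215, 49/215)
j=5 picked index 7: u0 ∈ [-3/86, 11/86)
j=6 picked index 8: u0 ∈ [6/215, 51/215)
j=7 picked index 8: u0 ∈ [-31/430, 59/430)
j=8 picked index 9: u0 ∈ [8/215, 1/5)
j=9 picked index 9: u0 ∈ [-27/430, 1/10)
intersection: [14/215, 1/10)

14/215 1/10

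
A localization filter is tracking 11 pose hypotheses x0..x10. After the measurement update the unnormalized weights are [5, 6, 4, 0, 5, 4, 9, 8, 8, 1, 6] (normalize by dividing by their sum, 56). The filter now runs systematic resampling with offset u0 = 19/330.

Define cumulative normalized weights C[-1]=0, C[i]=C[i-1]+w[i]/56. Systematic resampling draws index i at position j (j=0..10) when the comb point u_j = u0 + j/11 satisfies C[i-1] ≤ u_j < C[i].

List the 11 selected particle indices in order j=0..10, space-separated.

0 1 2 4 5 6 7 7 8 9 10

C = [5/56, 11/56, 15/56, 15/56, 5/14, 3/7, 33/56, 41/56, 7/8, 25/28, 1]
j=0: u_0=19/330 ∈ [0, 5/56) → index 0
j=1: u_1=49/330 ∈ [5/56, 11/56) → index 1
j=2: u_2=79/330 ∈ [11/56, 15/56) → index 2
j=3: u_3=109/330 ∈ [15/56, 5/14) → index 4
j=4: u_4=139/330 ∈ [5/14, 3/7) → index 5
j=5: u_5=169/330 ∈ [3/7, 33/56) → index 6
j=6: u_6=199/330 ∈ [33/56, 41/56) → index 7
j=7: u_7=229/330 ∈ [33/56, 41/56) → index 7
j=8: u_8=259/330 ∈ [41/56, 7/8) → index 8
j=9: u_9=289/330 ∈ [7/8, 25/28) → index 9
j=10: u_10=29/30 ∈ [25/28, 1) → index 10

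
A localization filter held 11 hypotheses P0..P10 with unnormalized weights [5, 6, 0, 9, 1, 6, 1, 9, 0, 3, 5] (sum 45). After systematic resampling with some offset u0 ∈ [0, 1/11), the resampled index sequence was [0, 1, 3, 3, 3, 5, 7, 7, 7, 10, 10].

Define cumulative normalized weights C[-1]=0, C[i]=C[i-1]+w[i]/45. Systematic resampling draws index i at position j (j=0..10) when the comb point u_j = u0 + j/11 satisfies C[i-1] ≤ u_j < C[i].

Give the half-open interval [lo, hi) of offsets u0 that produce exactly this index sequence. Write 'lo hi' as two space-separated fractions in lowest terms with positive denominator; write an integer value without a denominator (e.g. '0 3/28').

38/495 8/99

C = [1/9, 11/45, 11/45, 4/9, 7/15, 3/5, 28/45, 37/45, 37/45, 8/9, 1]
j=0 picked index 0: u0 ∈ [0, 1/9)
j=1 picked index 1: u0 ∈ [2/99, 76/495)
j=2 picked index 3: u0 ∈ [31/495, 26/99)
j=3 picked index 3: u0 ∈ [-14/495, 17/99)
j=4 picked index 3: u0 ∈ [-59/495, 8/99)
j=5 picked index 5: u0 ∈ [2/165, 8/55)
j=6 picked index 7: u0 ∈ [38/495, 137/495)
j=7 picked index 7: u0 ∈ [-7/495, 92/495)
j=8 picked index 7: u0 ∈ [-52/495, 47/495)
j=9 picked index 10: u0 ∈ [7/99, 2/11)
j=10 picked index 10: u0 ∈ [-2/99, 1/11)
intersection: [38/495, 8/99)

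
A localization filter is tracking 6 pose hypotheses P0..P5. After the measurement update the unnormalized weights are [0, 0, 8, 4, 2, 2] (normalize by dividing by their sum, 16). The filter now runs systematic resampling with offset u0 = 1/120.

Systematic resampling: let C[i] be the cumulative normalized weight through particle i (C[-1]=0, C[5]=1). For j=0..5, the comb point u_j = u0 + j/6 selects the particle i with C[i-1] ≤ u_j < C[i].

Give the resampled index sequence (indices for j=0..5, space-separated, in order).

2 2 2 3 3 4

C = [0, 0, 1/2, 3/4, 7/8, 1]
j=0: u_0=1/120 ∈ [0, 1/2) → index 2
j=1: u_1=7/40 ∈ [0, 1/2) → index 2
j=2: u_2=41/120 ∈ [0, 1/2) → index 2
j=3: u_3=61/120 ∈ [1/2, 3/4) → index 3
j=4: u_4=27/40 ∈ [1/2, 3/4) → index 3
j=5: u_5=101/120 ∈ [3/4, 7/8) → index 4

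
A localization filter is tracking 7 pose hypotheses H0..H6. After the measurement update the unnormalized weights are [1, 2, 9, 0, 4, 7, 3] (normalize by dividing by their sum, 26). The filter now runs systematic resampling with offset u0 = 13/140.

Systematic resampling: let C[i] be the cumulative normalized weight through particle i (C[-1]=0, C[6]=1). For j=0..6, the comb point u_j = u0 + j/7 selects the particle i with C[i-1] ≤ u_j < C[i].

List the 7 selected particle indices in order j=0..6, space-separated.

1 2 2 4 5 5 6

C = [1/26, 3/26, 6/13, 6/13, 8/13, 23/26, 1]
j=0: u_0=13/140 ∈ [1/26, 3/26) → index 1
j=1: u_1=33/140 ∈ [3/26, 6/13) → index 2
j=2: u_2=53/140 ∈ [3/26, 6/13) → index 2
j=3: u_3=73/140 ∈ [6/13, 8/13) → index 4
j=4: u_4=93/140 ∈ [8/13, 23/26) → index 5
j=5: u_5=113/140 ∈ [8/13, 23/26) → index 5
j=6: u_6=19/20 ∈ [23/26, 1) → index 6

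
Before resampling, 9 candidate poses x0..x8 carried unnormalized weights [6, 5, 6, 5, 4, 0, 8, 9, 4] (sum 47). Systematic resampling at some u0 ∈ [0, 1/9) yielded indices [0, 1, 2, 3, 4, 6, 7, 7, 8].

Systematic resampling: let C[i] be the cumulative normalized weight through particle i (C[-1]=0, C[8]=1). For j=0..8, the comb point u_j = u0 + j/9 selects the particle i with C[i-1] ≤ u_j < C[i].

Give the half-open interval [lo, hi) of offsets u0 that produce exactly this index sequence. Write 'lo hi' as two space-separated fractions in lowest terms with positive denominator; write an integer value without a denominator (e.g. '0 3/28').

C = [6/47, 11/47, 17/47, 22/47, 26/47, 26/47, 34/47, 43/47, 1]
j=0 picked index 0: u0 ∈ [0, 6/47)
j=1 picked index 1: u0 ∈ [7/423, 52/423)
j=2 picked index 2: u0 ∈ [5/423, 59/423)
j=3 picked index 3: u0 ∈ [4/141, 19/141)
j=4 picked index 4: u0 ∈ [10/423, 46/423)
j=5 picked index 6: u0 ∈ [-1/423, 71/423)
j=6 picked index 7: u0 ∈ [8/141, 35/141)
j=7 picked index 7: u0 ∈ [-23/423, 58/423)
j=8 picked index 8: u0 ∈ [11/423, 1/9)
intersection: [8/141, 46/423)

8/141 46/423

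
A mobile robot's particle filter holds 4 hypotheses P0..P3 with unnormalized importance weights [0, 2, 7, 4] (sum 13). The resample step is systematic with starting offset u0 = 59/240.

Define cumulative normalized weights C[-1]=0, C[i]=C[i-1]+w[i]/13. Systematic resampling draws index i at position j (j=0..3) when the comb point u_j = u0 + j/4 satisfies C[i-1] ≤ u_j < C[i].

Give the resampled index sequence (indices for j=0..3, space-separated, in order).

C = [0, 2/13, 9/13, 1]
j=0: u_0=59/240 ∈ [2/13, 9/13) → index 2
j=1: u_1=119/240 ∈ [2/13, 9/13) → index 2
j=2: u_2=179/240 ∈ [9/13, 1) → index 3
j=3: u_3=239/240 ∈ [9/13, 1) → index 3

2 2 3 3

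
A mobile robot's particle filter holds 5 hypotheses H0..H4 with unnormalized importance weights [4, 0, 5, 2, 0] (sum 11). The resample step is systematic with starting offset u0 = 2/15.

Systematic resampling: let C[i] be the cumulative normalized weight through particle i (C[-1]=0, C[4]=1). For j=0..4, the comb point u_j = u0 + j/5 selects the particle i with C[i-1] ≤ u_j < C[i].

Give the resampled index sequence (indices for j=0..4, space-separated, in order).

C = [4/11, 4/11, 9/11, 1, 1]
j=0: u_0=2/15 ∈ [0, 4/11) → index 0
j=1: u_1=1/3 ∈ [0, 4/11) → index 0
j=2: u_2=8/15 ∈ [4/11, 9/11) → index 2
j=3: u_3=11/15 ∈ [4/11, 9/11) → index 2
j=4: u_4=14/15 ∈ [9/11, 1) → index 3

0 0 2 2 3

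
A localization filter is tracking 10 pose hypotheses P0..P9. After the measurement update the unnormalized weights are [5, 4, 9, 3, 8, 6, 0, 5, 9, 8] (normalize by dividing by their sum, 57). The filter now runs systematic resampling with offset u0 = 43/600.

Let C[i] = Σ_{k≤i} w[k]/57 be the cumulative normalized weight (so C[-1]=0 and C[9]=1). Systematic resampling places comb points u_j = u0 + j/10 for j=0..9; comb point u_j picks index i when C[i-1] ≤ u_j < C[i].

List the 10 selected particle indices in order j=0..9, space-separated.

0 2 2 4 4 5 7 8 9 9

C = [5/57, 3/19, 6/19, 7/19, 29/57, 35/57, 35/57, 40/57, 49/57, 1]
j=0: u_0=43/600 ∈ [0, 5/57) → index 0
j=1: u_1=103/600 ∈ [3/19, 6/19) → index 2
j=2: u_2=163/600 ∈ [3/19, 6/19) → index 2
j=3: u_3=223/600 ∈ [7/19, 29/57) → index 4
j=4: u_4=283/600 ∈ [7/19, 29/57) → index 4
j=5: u_5=343/600 ∈ [29/57, 35/57) → index 5
j=6: u_6=403/600 ∈ [35/57, 40/57) → index 7
j=7: u_7=463/600 ∈ [40/57, 49/57) → index 8
j=8: u_8=523/600 ∈ [49/57, 1) → index 9
j=9: u_9=583/600 ∈ [49/57, 1) → index 9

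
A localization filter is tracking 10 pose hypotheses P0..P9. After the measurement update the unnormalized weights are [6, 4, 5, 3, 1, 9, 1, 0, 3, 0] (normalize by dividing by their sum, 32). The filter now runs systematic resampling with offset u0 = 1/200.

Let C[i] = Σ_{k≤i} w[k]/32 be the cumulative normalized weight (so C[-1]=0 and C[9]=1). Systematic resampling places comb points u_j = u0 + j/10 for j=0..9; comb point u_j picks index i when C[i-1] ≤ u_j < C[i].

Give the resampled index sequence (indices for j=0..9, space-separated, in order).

0 0 1 1 2 3 5 5 5 6

C = [3/16, 5/16, 15/32, 9/16, 19/32, 7/8, 29/32, 29/32, 1, 1]
j=0: u_0=1/200 ∈ [0, 3/16) → index 0
j=1: u_1=21/200 ∈ [0, 3/16) → index 0
j=2: u_2=41/200 ∈ [3/16, 5/16) → index 1
j=3: u_3=61/200 ∈ [3/16, 5/16) → index 1
j=4: u_4=81/200 ∈ [5/16, 15/32) → index 2
j=5: u_5=101/200 ∈ [15/32, 9/16) → index 3
j=6: u_6=121/200 ∈ [19/32, 7/8) → index 5
j=7: u_7=141/200 ∈ [19/32, 7/8) → index 5
j=8: u_8=161/200 ∈ [19/32, 7/8) → index 5
j=9: u_9=181/200 ∈ [7/8, 29/32) → index 6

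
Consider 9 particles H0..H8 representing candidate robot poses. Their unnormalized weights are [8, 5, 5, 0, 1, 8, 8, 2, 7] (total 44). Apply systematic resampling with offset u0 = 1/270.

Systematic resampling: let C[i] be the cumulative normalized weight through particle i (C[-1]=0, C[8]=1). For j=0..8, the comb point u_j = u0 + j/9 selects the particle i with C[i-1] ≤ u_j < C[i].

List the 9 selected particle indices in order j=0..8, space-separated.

0 0 1 2 5 5 6 6 8

C = [2/11, 13/44, 9/22, 9/22, 19/44, 27/44, 35/44, 37/44, 1]
j=0: u_0=1/270 ∈ [0, 2/11) → index 0
j=1: u_1=31/270 ∈ [0, 2/11) → index 0
j=2: u_2=61/270 ∈ [2/11, 13/44) → index 1
j=3: u_3=91/270 ∈ [13/44, 9/22) → index 2
j=4: u_4=121/270 ∈ [19/44, 27/44) → index 5
j=5: u_5=151/270 ∈ [19/44, 27/44) → index 5
j=6: u_6=181/270 ∈ [27/44, 35/44) → index 6
j=7: u_7=211/270 ∈ [27/44, 35/44) → index 6
j=8: u_8=241/270 ∈ [37/44, 1) → index 8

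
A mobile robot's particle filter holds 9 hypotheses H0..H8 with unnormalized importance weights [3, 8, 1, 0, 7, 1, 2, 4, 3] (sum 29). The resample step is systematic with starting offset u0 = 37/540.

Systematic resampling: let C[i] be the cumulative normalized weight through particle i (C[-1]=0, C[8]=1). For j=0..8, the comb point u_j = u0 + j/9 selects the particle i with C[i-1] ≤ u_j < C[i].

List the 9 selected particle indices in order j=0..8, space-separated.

0 1 1 2 4 4 6 7 8

C = [3/29, 11/29, 12/29, 12/29, 19/29, 20/29, 22/29, 26/29, 1]
j=0: u_0=37/540 ∈ [0, 3/29) → index 0
j=1: u_1=97/540 ∈ [3/29, 11/29) → index 1
j=2: u_2=157/540 ∈ [3/29, 11/29) → index 1
j=3: u_3=217/540 ∈ [11/29, 12/29) → index 2
j=4: u_4=277/540 ∈ [12/29, 19/29) → index 4
j=5: u_5=337/540 ∈ [12/29, 19/29) → index 4
j=6: u_6=397/540 ∈ [20/29, 22/29) → index 6
j=7: u_7=457/540 ∈ [22/29, 26/29) → index 7
j=8: u_8=517/540 ∈ [26/29, 1) → index 8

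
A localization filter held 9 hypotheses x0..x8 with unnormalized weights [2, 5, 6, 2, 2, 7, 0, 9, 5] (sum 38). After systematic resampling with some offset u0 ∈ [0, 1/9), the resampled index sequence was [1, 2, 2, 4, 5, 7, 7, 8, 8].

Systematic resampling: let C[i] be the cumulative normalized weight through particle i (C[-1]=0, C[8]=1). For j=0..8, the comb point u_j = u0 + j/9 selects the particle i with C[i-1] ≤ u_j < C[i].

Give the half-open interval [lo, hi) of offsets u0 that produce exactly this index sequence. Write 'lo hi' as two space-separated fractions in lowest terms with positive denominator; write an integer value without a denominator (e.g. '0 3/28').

31/342 1/9

C = [1/19, 7/38, 13/38, 15/38, 17/38, 12/19, 12/19, 33/38, 1]
j=0 picked index 1: u0 ∈ [1/19, 7/38)
j=1 picked index 2: u0 ∈ [25/342, 79/342)
j=2 picked index 2: u0 ∈ [-13/342, 41/342)
j=3 picked index 4: u0 ∈ [7/114, 13/114)
j=4 picked index 5: u0 ∈ [1/342, 32/171)
j=5 picked index 7: u0 ∈ [13/171, 107/342)
j=6 picked index 7: u0 ∈ [-2/57, 23/114)
j=7 picked index 8: u0 ∈ [31/342, 2/9)
j=8 picked index 8: u0 ∈ [-7/342, 1/9)
intersection: [31/342, 1/9)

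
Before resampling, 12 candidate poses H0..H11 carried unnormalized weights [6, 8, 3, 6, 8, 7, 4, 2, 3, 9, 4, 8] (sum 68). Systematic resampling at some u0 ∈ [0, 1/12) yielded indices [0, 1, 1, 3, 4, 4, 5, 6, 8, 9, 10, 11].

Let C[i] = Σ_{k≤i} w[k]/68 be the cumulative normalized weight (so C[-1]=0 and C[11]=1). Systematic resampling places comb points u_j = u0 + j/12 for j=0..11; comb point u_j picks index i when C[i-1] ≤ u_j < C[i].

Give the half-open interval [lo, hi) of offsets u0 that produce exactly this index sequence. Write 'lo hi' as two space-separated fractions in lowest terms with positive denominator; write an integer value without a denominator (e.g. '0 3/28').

C = [3/34, 7/34, 1/4, 23/68, 31/68, 19/34, 21/34, 11/17, 47/68, 14/17, 15/17, 1]
j=0 picked index 0: u0 ∈ [0, 3/34)
j=1 picked index 1: u0 ∈ [1/204, 25/204)
j=2 picked index 1: u0 ∈ [-4/51, 2/51)
j=3 picked index 3: u0 ∈ [0, 3/34)
j=4 picked index 4: u0 ∈ [1/204, 25/204)
j=5 picked index 4: u0 ∈ [-4/51, 2/51)
j=6 picked index 5: u0 ∈ [-3/68, 1/17)
j=7 picked index 6: u0 ∈ [-5/204, 7/204)
j=8 picked index 8: u0 ∈ [-1/51, 5/204)
j=9 picked index 9: u0 ∈ [-1/17, 5/68)
j=10 picked index 10: u0 ∈ [-1/102, 5/102)
j=11 picked index 11: u0 ∈ [-7/204, 1/12)
intersection: [1/204, 5/204)

1/204 5/204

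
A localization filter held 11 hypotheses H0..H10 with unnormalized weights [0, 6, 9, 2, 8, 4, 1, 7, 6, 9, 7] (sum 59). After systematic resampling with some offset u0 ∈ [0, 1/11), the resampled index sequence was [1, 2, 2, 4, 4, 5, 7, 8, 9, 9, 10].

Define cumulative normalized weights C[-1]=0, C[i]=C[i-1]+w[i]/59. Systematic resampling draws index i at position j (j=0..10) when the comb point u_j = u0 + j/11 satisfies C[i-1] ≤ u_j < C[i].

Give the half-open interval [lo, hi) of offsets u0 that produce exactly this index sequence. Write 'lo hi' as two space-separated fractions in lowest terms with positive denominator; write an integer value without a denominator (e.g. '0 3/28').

C = [0, 6/59, 15/59, 17/59, 25/59, 29/59, 30/59, 37/59, 43/59, 52/59, 1]
j=0 picked index 1: u0 ∈ [0, 6/59)
j=1 picked index 2: u0 ∈ [7/649, 106/649)
j=2 picked index 2: u0 ∈ [-52/649, 47/649)
j=3 picked index 4: u0 ∈ [10/649, 98/649)
j=4 picked index 4: u0 ∈ [-49/649, 39/649)
j=5 picked index 5: u0 ∈ [-20/649, 24/649)
j=6 picked index 7: u0 ∈ [-24/649, 53/649)
j=7 picked index 8: u0 ∈ [-6/649, 60/649)
j=8 picked index 9: u0 ∈ [1/649, 100/649)
j=9 picked index 9: u0 ∈ [-58/649, 41/649)
j=10 picked index 10: u0 ∈ [-18/649, 1/11)
intersection: [10/649, 24/649)

10/649 24/649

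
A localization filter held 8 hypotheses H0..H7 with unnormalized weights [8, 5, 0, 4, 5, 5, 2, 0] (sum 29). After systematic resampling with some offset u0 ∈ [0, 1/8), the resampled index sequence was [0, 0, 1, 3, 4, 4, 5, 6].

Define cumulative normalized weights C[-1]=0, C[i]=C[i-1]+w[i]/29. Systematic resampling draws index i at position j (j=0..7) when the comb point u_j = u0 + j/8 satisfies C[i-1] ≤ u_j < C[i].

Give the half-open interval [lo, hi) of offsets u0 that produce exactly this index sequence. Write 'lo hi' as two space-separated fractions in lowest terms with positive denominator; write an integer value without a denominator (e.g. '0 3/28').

C = [8/29, 13/29, 13/29, 17/29, 22/29, 27/29, 1, 1]
j=0 picked index 0: u0 ∈ [0, 8/29)
j=1 picked index 0: u0 ∈ [-1/8, 35/232)
j=2 picked index 1: u0 ∈ [3/116, 23/116)
j=3 picked index 3: u0 ∈ [17/232, 49/232)
j=4 picked index 4: u0 ∈ [5/58, 15/58)
j=5 picked index 4: u0 ∈ [-9/232, 31/232)
j=6 picked index 5: u0 ∈ [1/116, 21/116)
j=7 picked index 6: u0 ∈ [13/232, 1/8)
intersection: [5/58, 1/8)

5/58 1/8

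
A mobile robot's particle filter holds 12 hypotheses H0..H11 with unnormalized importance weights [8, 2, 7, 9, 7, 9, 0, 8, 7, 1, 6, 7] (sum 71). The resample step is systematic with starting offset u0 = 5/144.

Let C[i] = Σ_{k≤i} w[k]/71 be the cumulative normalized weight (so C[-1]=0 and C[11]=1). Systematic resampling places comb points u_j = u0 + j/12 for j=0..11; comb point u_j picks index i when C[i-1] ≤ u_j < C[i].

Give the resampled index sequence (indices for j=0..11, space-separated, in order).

0 1 2 3 4 4 5 7 7 8 10 11

C = [8/71, 10/71, 17/71, 26/71, 33/71, 42/71, 42/71, 50/71, 57/71, 58/71, 64/71, 1]
j=0: u_0=5/144 ∈ [0, 8/71) → index 0
j=1: u_1=17/144 ∈ [8/71, 10/71) → index 1
j=2: u_2=29/144 ∈ [10/71, 17/71) → index 2
j=3: u_3=41/144 ∈ [17/71, 26/71) → index 3
j=4: u_4=53/144 ∈ [26/71, 33/71) → index 4
j=5: u_5=65/144 ∈ [26/71, 33/71) → index 4
j=6: u_6=77/144 ∈ [33/71, 42/71) → index 5
j=7: u_7=89/144 ∈ [42/71, 50/71) → index 7
j=8: u_8=101/144 ∈ [42/71, 50/71) → index 7
j=9: u_9=113/144 ∈ [50/71, 57/71) → index 8
j=10: u_10=125/144 ∈ [58/71, 64/71) → index 10
j=11: u_11=137/144 ∈ [64/71, 1) → index 11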